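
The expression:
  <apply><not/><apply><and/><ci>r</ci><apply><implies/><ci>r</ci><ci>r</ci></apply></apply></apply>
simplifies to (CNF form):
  <apply><not/><ci>r</ci></apply>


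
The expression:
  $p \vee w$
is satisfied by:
  {p: True, w: True}
  {p: True, w: False}
  {w: True, p: False}


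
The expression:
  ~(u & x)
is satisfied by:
  {u: False, x: False}
  {x: True, u: False}
  {u: True, x: False}


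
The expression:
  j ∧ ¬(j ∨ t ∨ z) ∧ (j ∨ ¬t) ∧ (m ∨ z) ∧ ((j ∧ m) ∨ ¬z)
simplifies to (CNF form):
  False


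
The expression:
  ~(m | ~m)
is never true.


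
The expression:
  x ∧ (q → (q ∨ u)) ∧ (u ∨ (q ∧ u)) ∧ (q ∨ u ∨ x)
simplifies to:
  u ∧ x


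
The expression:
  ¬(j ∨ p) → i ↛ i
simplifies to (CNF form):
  j ∨ p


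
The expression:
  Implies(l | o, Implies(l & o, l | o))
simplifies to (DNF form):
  True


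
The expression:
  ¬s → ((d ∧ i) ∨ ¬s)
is always true.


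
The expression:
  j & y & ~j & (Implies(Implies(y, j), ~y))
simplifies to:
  False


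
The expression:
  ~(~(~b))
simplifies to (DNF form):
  ~b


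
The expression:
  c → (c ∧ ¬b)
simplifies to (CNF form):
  ¬b ∨ ¬c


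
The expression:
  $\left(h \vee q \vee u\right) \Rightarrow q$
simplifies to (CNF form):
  $\left(q \vee \neg h\right) \wedge \left(q \vee \neg u\right)$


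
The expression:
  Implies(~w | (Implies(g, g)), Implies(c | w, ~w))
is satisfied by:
  {w: False}


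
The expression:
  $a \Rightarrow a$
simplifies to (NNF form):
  $\text{True}$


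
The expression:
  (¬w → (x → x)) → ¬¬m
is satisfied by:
  {m: True}


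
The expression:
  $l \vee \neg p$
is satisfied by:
  {l: True, p: False}
  {p: False, l: False}
  {p: True, l: True}


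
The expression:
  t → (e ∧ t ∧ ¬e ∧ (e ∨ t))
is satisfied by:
  {t: False}


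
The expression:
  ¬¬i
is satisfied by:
  {i: True}


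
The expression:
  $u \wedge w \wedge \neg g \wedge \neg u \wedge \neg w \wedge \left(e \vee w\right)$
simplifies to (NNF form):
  $\text{False}$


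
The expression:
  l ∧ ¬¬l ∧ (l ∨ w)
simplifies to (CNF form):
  l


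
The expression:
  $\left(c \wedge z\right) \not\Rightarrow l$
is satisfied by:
  {c: True, z: True, l: False}


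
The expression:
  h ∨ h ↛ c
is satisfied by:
  {h: True}


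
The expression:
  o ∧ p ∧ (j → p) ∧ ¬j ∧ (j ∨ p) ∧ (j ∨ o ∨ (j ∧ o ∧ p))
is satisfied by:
  {p: True, o: True, j: False}


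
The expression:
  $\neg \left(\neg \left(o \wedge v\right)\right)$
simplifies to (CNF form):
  $o \wedge v$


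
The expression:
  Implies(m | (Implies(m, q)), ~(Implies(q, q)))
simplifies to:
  False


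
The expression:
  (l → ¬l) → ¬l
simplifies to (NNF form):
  True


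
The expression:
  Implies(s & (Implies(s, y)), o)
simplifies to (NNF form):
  o | ~s | ~y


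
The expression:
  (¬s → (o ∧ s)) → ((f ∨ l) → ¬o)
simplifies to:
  (¬f ∧ ¬l) ∨ ¬o ∨ ¬s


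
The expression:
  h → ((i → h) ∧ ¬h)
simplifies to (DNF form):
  ¬h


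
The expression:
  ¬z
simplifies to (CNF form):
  ¬z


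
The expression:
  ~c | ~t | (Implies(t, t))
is always true.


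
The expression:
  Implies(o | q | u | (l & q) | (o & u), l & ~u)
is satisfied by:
  {l: True, o: False, u: False, q: False}
  {q: True, l: True, o: False, u: False}
  {l: True, o: True, u: False, q: False}
  {q: True, l: True, o: True, u: False}
  {q: False, o: False, u: False, l: False}


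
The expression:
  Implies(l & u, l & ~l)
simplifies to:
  ~l | ~u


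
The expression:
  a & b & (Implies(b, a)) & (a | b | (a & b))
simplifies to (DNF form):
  a & b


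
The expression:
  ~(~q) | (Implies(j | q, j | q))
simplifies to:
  True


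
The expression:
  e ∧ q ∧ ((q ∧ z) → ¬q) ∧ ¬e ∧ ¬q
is never true.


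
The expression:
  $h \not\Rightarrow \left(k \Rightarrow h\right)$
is never true.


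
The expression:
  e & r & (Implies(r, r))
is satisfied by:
  {r: True, e: True}


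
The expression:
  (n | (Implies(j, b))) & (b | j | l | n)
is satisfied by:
  {n: True, b: True, l: True, j: False}
  {n: True, b: True, l: False, j: False}
  {j: True, n: True, b: True, l: True}
  {j: True, n: True, b: True, l: False}
  {n: True, l: True, b: False, j: False}
  {n: True, l: False, b: False, j: False}
  {n: True, j: True, l: True, b: False}
  {n: True, j: True, l: False, b: False}
  {b: True, l: True, n: False, j: False}
  {b: True, n: False, l: False, j: False}
  {j: True, b: True, l: True, n: False}
  {j: True, b: True, n: False, l: False}
  {l: True, n: False, b: False, j: False}


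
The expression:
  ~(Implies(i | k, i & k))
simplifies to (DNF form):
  (i & ~k) | (k & ~i)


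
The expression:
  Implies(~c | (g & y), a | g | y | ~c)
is always true.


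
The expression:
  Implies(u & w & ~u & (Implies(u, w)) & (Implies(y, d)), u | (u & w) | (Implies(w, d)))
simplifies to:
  True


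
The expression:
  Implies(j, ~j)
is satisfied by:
  {j: False}


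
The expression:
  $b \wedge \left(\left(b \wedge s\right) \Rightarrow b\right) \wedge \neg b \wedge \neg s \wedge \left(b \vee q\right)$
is never true.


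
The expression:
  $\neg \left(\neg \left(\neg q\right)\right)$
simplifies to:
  $\neg q$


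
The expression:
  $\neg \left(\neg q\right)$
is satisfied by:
  {q: True}


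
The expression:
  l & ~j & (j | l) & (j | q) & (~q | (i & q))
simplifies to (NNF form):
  i & l & q & ~j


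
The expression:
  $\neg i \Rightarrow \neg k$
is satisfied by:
  {i: True, k: False}
  {k: False, i: False}
  {k: True, i: True}


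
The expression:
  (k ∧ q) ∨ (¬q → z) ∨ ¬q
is always true.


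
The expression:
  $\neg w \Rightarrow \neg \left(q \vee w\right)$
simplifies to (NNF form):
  $w \vee \neg q$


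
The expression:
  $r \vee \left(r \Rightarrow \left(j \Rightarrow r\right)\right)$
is always true.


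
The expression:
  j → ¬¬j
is always true.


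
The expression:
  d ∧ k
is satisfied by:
  {d: True, k: True}


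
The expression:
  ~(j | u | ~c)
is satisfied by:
  {c: True, u: False, j: False}


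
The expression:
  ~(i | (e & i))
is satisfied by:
  {i: False}


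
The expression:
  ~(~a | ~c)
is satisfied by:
  {a: True, c: True}


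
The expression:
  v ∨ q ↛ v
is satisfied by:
  {q: True, v: True}
  {q: True, v: False}
  {v: True, q: False}


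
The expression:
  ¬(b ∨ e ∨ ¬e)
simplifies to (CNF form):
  False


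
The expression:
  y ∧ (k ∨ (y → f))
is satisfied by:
  {k: True, f: True, y: True}
  {k: True, y: True, f: False}
  {f: True, y: True, k: False}


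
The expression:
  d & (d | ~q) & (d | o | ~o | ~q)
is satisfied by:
  {d: True}


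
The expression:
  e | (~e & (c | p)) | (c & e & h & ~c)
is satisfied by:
  {p: True, c: True, e: True}
  {p: True, c: True, e: False}
  {p: True, e: True, c: False}
  {p: True, e: False, c: False}
  {c: True, e: True, p: False}
  {c: True, e: False, p: False}
  {e: True, c: False, p: False}


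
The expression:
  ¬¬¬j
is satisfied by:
  {j: False}


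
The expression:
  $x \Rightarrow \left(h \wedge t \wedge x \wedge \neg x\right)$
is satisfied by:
  {x: False}


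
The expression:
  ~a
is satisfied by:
  {a: False}


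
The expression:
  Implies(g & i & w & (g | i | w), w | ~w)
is always true.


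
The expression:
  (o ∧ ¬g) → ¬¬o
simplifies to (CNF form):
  True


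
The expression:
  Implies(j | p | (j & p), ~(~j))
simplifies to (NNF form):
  j | ~p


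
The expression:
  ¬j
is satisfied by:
  {j: False}


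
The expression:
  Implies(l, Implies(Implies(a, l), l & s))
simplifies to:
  s | ~l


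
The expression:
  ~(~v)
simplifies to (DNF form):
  v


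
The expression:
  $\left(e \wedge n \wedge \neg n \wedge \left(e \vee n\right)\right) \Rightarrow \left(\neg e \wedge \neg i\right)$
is always true.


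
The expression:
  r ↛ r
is never true.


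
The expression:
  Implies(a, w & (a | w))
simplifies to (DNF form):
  w | ~a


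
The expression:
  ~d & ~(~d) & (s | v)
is never true.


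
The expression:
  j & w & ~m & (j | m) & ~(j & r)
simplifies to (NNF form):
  j & w & ~m & ~r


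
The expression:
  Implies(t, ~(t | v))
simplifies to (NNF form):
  ~t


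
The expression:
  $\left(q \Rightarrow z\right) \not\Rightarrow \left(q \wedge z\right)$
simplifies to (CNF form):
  $\neg q$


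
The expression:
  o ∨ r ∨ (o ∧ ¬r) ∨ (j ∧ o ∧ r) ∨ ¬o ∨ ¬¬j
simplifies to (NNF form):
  True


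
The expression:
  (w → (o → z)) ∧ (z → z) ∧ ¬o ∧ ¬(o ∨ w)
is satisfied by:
  {o: False, w: False}


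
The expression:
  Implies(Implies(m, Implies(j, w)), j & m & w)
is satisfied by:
  {m: True, j: True}


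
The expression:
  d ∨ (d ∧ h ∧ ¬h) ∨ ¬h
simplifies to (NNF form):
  d ∨ ¬h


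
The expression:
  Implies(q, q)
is always true.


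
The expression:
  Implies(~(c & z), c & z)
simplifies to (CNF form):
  c & z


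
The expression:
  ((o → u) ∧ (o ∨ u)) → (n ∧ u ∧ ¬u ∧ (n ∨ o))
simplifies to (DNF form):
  ¬u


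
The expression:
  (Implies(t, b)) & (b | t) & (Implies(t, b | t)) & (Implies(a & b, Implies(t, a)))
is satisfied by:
  {b: True}


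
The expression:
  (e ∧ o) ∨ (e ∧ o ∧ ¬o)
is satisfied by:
  {e: True, o: True}


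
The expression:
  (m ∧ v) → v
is always true.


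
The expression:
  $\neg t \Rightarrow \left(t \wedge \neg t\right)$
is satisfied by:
  {t: True}


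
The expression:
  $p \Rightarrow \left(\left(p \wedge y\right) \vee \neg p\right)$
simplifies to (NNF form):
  $y \vee \neg p$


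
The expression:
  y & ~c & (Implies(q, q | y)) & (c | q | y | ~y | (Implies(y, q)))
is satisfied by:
  {y: True, c: False}


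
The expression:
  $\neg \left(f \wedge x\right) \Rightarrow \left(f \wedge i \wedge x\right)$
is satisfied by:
  {x: True, f: True}


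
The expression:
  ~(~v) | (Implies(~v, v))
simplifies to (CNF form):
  v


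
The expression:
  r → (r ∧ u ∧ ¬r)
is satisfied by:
  {r: False}


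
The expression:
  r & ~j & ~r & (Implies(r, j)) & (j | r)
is never true.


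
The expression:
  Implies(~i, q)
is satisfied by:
  {i: True, q: True}
  {i: True, q: False}
  {q: True, i: False}


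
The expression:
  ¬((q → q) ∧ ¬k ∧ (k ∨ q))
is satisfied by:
  {k: True, q: False}
  {q: False, k: False}
  {q: True, k: True}


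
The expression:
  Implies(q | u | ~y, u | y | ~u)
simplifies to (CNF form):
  True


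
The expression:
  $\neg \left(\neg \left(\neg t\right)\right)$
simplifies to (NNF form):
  $\neg t$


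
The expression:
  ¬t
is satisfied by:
  {t: False}


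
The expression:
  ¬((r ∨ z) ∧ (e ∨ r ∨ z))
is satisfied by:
  {r: False, z: False}


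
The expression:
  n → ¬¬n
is always true.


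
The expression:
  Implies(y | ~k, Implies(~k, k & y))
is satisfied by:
  {k: True}


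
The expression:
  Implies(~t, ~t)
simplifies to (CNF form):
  True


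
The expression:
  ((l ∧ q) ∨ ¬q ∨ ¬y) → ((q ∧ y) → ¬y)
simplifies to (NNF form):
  ¬l ∨ ¬q ∨ ¬y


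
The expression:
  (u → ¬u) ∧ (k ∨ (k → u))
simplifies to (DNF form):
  ¬u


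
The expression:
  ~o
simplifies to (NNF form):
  ~o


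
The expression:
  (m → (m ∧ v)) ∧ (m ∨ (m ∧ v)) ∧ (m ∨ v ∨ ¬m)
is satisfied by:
  {m: True, v: True}


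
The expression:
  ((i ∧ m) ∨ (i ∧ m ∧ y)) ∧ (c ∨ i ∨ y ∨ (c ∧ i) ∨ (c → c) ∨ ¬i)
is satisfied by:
  {m: True, i: True}


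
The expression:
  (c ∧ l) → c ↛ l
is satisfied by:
  {l: False, c: False}
  {c: True, l: False}
  {l: True, c: False}


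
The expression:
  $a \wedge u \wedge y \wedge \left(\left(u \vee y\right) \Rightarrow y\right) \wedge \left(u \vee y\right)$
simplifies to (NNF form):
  $a \wedge u \wedge y$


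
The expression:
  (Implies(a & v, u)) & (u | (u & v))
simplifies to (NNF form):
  u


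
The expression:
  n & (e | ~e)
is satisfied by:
  {n: True}


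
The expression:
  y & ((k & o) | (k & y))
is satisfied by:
  {y: True, k: True}


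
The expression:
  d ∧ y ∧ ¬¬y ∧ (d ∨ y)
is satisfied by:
  {d: True, y: True}


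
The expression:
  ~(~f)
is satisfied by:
  {f: True}


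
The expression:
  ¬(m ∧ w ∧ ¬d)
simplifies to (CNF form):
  d ∨ ¬m ∨ ¬w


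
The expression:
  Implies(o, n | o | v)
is always true.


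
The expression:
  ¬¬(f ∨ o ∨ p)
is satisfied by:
  {o: True, p: True, f: True}
  {o: True, p: True, f: False}
  {o: True, f: True, p: False}
  {o: True, f: False, p: False}
  {p: True, f: True, o: False}
  {p: True, f: False, o: False}
  {f: True, p: False, o: False}


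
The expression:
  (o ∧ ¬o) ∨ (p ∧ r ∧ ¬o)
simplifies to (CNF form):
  p ∧ r ∧ ¬o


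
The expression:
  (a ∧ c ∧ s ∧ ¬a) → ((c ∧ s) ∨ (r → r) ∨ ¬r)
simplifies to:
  True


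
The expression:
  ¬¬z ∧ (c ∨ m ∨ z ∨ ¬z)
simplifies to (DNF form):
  z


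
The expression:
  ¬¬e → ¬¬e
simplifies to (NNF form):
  True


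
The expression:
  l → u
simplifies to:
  u ∨ ¬l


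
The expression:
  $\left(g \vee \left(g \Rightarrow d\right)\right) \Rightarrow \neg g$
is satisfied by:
  {g: False}


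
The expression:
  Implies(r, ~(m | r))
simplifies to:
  ~r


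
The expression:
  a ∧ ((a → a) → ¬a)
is never true.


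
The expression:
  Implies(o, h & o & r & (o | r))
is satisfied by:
  {r: True, h: True, o: False}
  {r: True, h: False, o: False}
  {h: True, r: False, o: False}
  {r: False, h: False, o: False}
  {r: True, o: True, h: True}


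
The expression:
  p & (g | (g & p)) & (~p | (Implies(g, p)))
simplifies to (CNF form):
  g & p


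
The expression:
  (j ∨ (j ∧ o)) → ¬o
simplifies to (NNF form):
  ¬j ∨ ¬o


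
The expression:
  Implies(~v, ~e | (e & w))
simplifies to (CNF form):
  v | w | ~e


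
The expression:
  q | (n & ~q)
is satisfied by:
  {n: True, q: True}
  {n: True, q: False}
  {q: True, n: False}


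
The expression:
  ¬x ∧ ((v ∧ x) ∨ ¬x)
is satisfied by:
  {x: False}


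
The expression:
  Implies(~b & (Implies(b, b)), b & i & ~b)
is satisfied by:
  {b: True}


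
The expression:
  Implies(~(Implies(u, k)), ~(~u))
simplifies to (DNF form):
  True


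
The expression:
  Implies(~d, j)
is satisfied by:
  {d: True, j: True}
  {d: True, j: False}
  {j: True, d: False}


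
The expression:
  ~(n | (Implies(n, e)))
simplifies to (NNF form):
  False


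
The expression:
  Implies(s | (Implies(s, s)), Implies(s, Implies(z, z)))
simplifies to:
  True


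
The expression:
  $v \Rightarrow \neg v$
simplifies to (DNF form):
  $\neg v$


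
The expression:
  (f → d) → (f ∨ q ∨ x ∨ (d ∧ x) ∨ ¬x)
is always true.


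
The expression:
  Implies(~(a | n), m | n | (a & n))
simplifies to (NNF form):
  a | m | n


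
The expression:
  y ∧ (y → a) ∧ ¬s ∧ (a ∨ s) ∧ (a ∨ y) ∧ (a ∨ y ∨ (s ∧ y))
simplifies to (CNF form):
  a ∧ y ∧ ¬s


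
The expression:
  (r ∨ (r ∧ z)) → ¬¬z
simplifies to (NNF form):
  z ∨ ¬r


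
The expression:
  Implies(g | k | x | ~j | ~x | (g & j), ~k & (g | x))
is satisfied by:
  {x: True, g: True, k: False}
  {x: True, g: False, k: False}
  {g: True, x: False, k: False}


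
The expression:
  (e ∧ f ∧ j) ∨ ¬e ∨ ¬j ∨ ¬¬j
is always true.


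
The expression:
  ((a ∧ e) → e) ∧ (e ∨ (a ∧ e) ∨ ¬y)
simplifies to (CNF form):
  e ∨ ¬y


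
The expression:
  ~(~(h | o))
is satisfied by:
  {o: True, h: True}
  {o: True, h: False}
  {h: True, o: False}


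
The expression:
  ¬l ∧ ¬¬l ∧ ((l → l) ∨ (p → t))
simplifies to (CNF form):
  False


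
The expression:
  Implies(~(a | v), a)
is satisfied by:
  {a: True, v: True}
  {a: True, v: False}
  {v: True, a: False}


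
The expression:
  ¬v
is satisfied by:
  {v: False}


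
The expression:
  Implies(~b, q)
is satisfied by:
  {b: True, q: True}
  {b: True, q: False}
  {q: True, b: False}


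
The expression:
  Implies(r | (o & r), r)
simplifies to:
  True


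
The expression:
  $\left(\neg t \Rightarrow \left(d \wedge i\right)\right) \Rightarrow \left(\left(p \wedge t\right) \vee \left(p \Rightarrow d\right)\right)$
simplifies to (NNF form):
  $\text{True}$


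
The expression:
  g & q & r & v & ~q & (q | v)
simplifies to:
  False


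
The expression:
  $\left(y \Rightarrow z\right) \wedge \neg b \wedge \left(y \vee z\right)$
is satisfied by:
  {z: True, b: False}


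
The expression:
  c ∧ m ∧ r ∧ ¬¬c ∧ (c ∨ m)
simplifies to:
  c ∧ m ∧ r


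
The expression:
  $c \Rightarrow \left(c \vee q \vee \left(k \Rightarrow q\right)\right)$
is always true.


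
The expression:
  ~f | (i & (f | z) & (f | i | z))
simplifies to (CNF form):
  i | ~f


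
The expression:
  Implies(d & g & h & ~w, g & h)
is always true.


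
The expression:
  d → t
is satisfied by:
  {t: True, d: False}
  {d: False, t: False}
  {d: True, t: True}


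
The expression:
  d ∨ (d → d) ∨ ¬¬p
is always true.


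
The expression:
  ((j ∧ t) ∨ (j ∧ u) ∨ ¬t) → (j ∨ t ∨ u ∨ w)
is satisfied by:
  {t: True, u: True, w: True, j: True}
  {t: True, u: True, w: True, j: False}
  {t: True, u: True, j: True, w: False}
  {t: True, u: True, j: False, w: False}
  {t: True, w: True, j: True, u: False}
  {t: True, w: True, j: False, u: False}
  {t: True, w: False, j: True, u: False}
  {t: True, w: False, j: False, u: False}
  {u: True, w: True, j: True, t: False}
  {u: True, w: True, j: False, t: False}
  {u: True, j: True, w: False, t: False}
  {u: True, j: False, w: False, t: False}
  {w: True, j: True, u: False, t: False}
  {w: True, u: False, j: False, t: False}
  {j: True, u: False, w: False, t: False}


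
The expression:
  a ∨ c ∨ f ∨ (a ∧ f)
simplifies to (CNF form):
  a ∨ c ∨ f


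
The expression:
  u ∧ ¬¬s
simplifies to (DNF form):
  s ∧ u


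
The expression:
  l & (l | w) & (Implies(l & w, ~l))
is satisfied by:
  {l: True, w: False}


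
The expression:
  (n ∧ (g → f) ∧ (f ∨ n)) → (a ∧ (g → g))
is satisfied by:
  {a: True, g: True, n: False, f: False}
  {a: True, g: False, n: False, f: False}
  {f: True, a: True, g: True, n: False}
  {f: True, a: True, g: False, n: False}
  {g: True, f: False, n: False, a: False}
  {g: False, f: False, n: False, a: False}
  {f: True, g: True, n: False, a: False}
  {f: True, g: False, n: False, a: False}
  {a: True, n: True, g: True, f: False}
  {a: True, n: True, g: False, f: False}
  {f: True, a: True, n: True, g: True}
  {f: True, a: True, n: True, g: False}
  {n: True, g: True, f: False, a: False}


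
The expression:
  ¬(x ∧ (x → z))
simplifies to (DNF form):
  ¬x ∨ ¬z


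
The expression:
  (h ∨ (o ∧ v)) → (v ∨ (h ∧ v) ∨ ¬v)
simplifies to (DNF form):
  True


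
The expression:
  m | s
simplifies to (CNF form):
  m | s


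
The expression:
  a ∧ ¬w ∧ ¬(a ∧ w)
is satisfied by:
  {a: True, w: False}


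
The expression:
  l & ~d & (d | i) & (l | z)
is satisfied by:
  {i: True, l: True, d: False}


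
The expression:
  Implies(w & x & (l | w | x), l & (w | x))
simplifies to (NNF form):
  l | ~w | ~x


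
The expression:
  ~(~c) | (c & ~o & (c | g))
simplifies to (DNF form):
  c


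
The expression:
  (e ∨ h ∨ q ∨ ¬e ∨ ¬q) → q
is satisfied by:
  {q: True}


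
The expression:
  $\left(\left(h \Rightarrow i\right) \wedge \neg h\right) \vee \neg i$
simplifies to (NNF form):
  $\neg h \vee \neg i$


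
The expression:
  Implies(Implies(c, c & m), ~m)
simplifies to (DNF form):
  ~m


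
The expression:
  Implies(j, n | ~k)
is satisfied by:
  {n: True, k: False, j: False}
  {k: False, j: False, n: False}
  {j: True, n: True, k: False}
  {j: True, k: False, n: False}
  {n: True, k: True, j: False}
  {k: True, n: False, j: False}
  {j: True, k: True, n: True}


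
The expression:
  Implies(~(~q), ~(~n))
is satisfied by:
  {n: True, q: False}
  {q: False, n: False}
  {q: True, n: True}


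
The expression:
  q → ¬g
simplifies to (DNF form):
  ¬g ∨ ¬q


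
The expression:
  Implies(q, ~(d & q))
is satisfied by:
  {q: False, d: False}
  {d: True, q: False}
  {q: True, d: False}


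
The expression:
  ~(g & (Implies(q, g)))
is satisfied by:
  {g: False}


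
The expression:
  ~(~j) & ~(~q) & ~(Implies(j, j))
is never true.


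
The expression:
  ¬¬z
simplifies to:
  z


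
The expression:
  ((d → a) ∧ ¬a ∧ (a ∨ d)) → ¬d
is always true.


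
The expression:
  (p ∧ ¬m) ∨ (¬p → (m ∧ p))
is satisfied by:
  {p: True}


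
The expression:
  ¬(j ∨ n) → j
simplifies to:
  j ∨ n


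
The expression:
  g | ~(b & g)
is always true.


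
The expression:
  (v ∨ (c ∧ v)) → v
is always true.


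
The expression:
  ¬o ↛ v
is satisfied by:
  {v: False, o: False}


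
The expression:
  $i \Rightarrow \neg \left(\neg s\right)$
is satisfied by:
  {s: True, i: False}
  {i: False, s: False}
  {i: True, s: True}


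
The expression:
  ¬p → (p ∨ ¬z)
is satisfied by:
  {p: True, z: False}
  {z: False, p: False}
  {z: True, p: True}


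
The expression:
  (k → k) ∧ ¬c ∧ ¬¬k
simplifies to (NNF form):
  k ∧ ¬c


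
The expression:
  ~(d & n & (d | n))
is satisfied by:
  {d: False, n: False}
  {n: True, d: False}
  {d: True, n: False}


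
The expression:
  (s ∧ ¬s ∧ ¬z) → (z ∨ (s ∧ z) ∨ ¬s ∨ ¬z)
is always true.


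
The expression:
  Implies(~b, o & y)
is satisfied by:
  {b: True, o: True, y: True}
  {b: True, o: True, y: False}
  {b: True, y: True, o: False}
  {b: True, y: False, o: False}
  {o: True, y: True, b: False}


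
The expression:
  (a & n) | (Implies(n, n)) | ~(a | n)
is always true.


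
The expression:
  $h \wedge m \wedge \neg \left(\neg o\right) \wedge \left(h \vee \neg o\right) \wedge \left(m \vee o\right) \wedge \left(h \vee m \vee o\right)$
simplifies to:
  $h \wedge m \wedge o$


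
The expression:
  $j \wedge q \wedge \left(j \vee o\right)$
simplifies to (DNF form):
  $j \wedge q$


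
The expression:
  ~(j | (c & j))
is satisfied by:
  {j: False}


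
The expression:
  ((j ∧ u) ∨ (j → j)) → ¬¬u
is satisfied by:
  {u: True}


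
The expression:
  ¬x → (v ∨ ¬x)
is always true.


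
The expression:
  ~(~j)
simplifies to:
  j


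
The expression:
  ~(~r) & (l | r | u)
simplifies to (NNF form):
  r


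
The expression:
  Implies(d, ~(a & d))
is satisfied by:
  {d: False, a: False}
  {a: True, d: False}
  {d: True, a: False}


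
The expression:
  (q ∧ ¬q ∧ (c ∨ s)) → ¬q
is always true.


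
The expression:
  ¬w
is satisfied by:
  {w: False}


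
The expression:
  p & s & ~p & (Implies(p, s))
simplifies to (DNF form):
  False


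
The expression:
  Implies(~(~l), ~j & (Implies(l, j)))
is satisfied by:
  {l: False}


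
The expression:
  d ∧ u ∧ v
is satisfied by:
  {u: True, d: True, v: True}


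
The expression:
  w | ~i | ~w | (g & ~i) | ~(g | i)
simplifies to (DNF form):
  True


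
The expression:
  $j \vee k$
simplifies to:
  $j \vee k$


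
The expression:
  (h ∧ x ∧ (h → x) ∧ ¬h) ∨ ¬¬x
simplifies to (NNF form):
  x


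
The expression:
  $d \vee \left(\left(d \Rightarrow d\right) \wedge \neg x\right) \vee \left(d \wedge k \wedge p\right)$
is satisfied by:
  {d: True, x: False}
  {x: False, d: False}
  {x: True, d: True}


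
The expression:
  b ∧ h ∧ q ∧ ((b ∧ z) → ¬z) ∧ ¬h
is never true.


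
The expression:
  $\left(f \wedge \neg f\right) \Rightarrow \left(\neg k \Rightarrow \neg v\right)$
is always true.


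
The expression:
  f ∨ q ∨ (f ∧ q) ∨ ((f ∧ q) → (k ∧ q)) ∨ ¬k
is always true.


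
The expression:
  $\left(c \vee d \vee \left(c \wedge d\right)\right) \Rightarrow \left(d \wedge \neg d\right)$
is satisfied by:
  {d: False, c: False}


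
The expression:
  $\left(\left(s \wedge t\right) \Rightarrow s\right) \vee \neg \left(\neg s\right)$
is always true.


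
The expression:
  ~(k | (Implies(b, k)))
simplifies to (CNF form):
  b & ~k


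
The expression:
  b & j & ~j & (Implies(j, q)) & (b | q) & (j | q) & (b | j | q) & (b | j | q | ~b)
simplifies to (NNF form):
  False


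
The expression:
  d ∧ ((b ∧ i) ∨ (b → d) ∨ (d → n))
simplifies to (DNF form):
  d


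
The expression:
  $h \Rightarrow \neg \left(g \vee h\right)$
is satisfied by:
  {h: False}


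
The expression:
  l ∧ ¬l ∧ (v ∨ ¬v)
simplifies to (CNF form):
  False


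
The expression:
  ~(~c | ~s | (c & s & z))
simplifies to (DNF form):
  c & s & ~z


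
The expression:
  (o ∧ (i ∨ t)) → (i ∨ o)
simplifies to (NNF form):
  True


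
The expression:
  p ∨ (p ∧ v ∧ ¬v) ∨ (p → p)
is always true.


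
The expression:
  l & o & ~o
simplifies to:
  False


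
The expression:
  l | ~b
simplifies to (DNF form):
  l | ~b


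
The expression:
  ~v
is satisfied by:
  {v: False}


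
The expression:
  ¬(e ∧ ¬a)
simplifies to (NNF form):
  a ∨ ¬e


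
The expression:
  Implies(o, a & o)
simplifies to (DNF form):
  a | ~o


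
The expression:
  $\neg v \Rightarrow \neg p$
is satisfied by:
  {v: True, p: False}
  {p: False, v: False}
  {p: True, v: True}


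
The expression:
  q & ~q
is never true.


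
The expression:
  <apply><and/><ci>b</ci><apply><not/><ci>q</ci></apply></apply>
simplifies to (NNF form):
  <apply><and/><ci>b</ci><apply><not/><ci>q</ci></apply></apply>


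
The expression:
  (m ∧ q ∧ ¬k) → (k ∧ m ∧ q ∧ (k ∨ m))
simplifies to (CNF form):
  k ∨ ¬m ∨ ¬q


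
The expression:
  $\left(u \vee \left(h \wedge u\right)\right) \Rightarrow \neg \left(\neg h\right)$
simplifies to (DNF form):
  $h \vee \neg u$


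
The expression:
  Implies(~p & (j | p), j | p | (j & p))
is always true.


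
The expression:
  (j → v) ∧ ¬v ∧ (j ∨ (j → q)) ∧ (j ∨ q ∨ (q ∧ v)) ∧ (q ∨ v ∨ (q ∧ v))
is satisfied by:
  {q: True, v: False, j: False}


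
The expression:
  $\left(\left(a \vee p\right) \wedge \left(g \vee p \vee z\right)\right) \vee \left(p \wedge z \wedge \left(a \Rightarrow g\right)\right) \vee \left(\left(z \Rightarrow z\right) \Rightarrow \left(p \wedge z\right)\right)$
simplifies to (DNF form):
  $p \vee \left(a \wedge g\right) \vee \left(a \wedge z\right)$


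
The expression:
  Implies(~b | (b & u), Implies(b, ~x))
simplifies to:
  ~b | ~u | ~x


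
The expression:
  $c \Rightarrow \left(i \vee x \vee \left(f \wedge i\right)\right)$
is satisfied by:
  {i: True, x: True, c: False}
  {i: True, c: False, x: False}
  {x: True, c: False, i: False}
  {x: False, c: False, i: False}
  {i: True, x: True, c: True}
  {i: True, c: True, x: False}
  {x: True, c: True, i: False}


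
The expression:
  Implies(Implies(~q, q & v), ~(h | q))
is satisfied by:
  {q: False}


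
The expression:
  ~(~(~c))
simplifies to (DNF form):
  ~c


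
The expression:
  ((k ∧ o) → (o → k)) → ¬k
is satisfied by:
  {k: False}


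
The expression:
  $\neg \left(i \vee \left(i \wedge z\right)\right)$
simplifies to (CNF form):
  $\neg i$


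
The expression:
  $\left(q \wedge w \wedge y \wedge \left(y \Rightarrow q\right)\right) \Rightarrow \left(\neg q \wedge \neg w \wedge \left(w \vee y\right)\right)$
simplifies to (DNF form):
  $\neg q \vee \neg w \vee \neg y$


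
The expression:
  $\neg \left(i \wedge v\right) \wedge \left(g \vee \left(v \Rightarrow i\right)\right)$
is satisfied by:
  {g: True, v: False, i: False}
  {g: False, v: False, i: False}
  {i: True, g: True, v: False}
  {i: True, g: False, v: False}
  {v: True, g: True, i: False}


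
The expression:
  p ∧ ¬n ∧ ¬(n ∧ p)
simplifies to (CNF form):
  p ∧ ¬n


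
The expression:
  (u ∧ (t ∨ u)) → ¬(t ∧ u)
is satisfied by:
  {u: False, t: False}
  {t: True, u: False}
  {u: True, t: False}


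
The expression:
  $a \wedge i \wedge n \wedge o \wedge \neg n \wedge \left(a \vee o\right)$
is never true.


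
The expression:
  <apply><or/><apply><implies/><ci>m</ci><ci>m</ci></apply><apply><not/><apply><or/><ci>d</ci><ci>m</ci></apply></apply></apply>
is always true.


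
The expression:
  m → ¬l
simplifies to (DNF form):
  ¬l ∨ ¬m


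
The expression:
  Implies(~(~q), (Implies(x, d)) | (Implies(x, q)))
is always true.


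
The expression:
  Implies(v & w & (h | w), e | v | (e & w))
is always true.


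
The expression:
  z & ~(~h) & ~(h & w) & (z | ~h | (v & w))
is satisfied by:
  {h: True, z: True, w: False}


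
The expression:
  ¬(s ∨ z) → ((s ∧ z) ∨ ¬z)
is always true.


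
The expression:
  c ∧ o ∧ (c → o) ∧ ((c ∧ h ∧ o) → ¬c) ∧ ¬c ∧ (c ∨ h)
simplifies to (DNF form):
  False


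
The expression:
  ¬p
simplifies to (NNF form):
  ¬p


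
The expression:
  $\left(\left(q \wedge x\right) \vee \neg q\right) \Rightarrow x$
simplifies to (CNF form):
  $q \vee x$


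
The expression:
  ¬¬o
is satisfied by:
  {o: True}


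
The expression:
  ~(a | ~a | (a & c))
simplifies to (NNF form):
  False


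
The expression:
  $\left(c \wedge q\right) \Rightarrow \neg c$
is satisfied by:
  {c: False, q: False}
  {q: True, c: False}
  {c: True, q: False}


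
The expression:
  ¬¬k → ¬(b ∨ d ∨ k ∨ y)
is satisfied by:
  {k: False}


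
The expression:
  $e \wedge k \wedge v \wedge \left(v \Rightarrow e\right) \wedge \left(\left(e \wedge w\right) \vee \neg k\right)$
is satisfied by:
  {k: True, e: True, w: True, v: True}


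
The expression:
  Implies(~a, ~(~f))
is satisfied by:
  {a: True, f: True}
  {a: True, f: False}
  {f: True, a: False}


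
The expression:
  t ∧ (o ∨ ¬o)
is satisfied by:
  {t: True}


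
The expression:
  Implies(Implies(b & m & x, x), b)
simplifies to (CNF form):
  b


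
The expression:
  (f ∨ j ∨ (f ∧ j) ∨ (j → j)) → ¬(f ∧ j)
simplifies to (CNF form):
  ¬f ∨ ¬j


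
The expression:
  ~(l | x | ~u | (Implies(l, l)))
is never true.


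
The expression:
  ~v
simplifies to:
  ~v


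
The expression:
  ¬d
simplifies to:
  ¬d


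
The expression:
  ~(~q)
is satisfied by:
  {q: True}


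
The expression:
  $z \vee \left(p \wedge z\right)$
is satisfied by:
  {z: True}


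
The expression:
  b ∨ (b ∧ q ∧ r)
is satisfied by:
  {b: True}


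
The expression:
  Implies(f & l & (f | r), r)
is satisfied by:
  {r: True, l: False, f: False}
  {l: False, f: False, r: False}
  {f: True, r: True, l: False}
  {f: True, l: False, r: False}
  {r: True, l: True, f: False}
  {l: True, r: False, f: False}
  {f: True, l: True, r: True}


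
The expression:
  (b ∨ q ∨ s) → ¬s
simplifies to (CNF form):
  ¬s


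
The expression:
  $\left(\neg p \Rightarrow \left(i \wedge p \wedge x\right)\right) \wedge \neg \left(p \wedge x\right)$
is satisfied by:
  {p: True, x: False}


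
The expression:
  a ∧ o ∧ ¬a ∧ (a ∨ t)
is never true.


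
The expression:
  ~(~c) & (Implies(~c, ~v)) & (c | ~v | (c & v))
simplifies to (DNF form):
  c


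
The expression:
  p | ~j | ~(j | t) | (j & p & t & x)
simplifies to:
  p | ~j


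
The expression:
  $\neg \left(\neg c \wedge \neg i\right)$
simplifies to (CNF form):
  $c \vee i$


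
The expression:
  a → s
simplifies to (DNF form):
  s ∨ ¬a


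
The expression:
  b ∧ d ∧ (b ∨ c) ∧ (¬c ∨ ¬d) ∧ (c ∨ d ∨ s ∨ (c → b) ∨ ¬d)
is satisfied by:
  {b: True, d: True, c: False}


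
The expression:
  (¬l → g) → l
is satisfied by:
  {l: True, g: False}
  {g: False, l: False}
  {g: True, l: True}


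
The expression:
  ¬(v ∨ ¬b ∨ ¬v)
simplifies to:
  False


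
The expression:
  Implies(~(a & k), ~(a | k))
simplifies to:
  (a & k) | (~a & ~k)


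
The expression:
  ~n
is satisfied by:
  {n: False}


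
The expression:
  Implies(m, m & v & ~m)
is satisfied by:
  {m: False}


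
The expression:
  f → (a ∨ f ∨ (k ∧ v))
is always true.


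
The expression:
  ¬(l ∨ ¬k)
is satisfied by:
  {k: True, l: False}


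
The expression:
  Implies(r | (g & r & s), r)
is always true.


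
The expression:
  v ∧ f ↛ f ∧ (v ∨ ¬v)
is never true.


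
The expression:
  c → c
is always true.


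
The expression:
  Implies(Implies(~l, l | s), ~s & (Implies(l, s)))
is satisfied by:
  {l: False, s: False}


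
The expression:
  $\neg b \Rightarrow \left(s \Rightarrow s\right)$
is always true.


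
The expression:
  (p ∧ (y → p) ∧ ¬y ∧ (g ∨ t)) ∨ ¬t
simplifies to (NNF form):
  (p ∧ ¬y) ∨ ¬t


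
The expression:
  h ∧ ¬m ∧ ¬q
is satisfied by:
  {h: True, q: False, m: False}


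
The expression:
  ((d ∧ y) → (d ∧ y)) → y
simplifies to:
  y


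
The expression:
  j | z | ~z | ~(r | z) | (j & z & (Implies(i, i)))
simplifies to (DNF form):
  True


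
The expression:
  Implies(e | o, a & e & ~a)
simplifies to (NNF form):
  ~e & ~o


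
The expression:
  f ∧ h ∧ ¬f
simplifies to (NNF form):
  False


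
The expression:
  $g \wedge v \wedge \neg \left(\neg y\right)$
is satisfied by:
  {g: True, y: True, v: True}


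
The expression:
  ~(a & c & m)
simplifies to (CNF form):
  ~a | ~c | ~m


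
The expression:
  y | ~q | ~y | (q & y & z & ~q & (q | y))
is always true.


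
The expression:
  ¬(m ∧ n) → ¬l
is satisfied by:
  {n: True, m: True, l: False}
  {n: True, m: False, l: False}
  {m: True, n: False, l: False}
  {n: False, m: False, l: False}
  {n: True, l: True, m: True}


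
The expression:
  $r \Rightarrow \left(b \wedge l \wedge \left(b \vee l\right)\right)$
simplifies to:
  $\left(b \wedge l\right) \vee \neg r$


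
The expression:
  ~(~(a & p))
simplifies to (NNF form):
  a & p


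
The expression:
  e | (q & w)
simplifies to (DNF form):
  e | (q & w)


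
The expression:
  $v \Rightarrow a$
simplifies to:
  $a \vee \neg v$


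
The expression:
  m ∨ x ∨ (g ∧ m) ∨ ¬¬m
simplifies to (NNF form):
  m ∨ x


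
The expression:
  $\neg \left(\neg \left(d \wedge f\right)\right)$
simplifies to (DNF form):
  $d \wedge f$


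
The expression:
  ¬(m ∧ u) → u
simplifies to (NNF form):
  u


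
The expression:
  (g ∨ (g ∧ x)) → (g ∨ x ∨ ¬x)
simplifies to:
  True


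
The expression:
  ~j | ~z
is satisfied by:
  {z: False, j: False}
  {j: True, z: False}
  {z: True, j: False}


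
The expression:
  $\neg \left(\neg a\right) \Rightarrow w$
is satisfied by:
  {w: True, a: False}
  {a: False, w: False}
  {a: True, w: True}


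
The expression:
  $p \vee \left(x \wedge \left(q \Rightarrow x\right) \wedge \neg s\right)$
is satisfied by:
  {x: True, p: True, s: False}
  {p: True, s: False, x: False}
  {x: True, p: True, s: True}
  {p: True, s: True, x: False}
  {x: True, s: False, p: False}


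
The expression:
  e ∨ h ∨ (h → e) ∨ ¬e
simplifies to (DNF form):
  True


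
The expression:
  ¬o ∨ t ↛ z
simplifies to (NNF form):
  (t ∧ ¬z) ∨ ¬o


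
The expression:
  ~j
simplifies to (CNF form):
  ~j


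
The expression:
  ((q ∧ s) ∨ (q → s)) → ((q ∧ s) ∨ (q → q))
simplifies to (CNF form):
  True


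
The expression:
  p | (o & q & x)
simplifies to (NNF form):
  p | (o & q & x)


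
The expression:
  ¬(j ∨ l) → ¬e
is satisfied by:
  {l: True, j: True, e: False}
  {l: True, j: False, e: False}
  {j: True, l: False, e: False}
  {l: False, j: False, e: False}
  {l: True, e: True, j: True}
  {l: True, e: True, j: False}
  {e: True, j: True, l: False}


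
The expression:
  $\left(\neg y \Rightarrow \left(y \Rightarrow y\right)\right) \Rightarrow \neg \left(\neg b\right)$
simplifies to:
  $b$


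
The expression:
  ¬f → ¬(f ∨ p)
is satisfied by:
  {f: True, p: False}
  {p: False, f: False}
  {p: True, f: True}


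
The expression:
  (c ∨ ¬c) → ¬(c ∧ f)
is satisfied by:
  {c: False, f: False}
  {f: True, c: False}
  {c: True, f: False}


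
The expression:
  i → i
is always true.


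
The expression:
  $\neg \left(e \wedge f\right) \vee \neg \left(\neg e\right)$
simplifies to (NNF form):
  $\text{True}$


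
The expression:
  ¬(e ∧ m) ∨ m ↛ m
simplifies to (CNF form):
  ¬e ∨ ¬m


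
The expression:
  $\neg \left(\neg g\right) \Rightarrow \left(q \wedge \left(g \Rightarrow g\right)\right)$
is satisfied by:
  {q: True, g: False}
  {g: False, q: False}
  {g: True, q: True}


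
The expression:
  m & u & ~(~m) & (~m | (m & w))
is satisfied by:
  {m: True, u: True, w: True}


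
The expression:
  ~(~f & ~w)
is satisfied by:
  {w: True, f: True}
  {w: True, f: False}
  {f: True, w: False}


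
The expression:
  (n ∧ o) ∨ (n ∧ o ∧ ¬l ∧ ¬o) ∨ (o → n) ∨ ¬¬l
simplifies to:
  l ∨ n ∨ ¬o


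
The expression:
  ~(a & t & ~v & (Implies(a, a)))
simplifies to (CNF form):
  v | ~a | ~t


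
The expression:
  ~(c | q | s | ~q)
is never true.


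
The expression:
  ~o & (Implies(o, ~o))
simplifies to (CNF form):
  ~o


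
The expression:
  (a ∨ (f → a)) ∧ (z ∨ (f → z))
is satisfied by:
  {a: True, z: True, f: False}
  {a: True, z: False, f: False}
  {z: True, a: False, f: False}
  {a: False, z: False, f: False}
  {f: True, a: True, z: True}


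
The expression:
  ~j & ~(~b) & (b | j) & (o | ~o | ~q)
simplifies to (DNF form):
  b & ~j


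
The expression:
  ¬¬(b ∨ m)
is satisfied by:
  {b: True, m: True}
  {b: True, m: False}
  {m: True, b: False}
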